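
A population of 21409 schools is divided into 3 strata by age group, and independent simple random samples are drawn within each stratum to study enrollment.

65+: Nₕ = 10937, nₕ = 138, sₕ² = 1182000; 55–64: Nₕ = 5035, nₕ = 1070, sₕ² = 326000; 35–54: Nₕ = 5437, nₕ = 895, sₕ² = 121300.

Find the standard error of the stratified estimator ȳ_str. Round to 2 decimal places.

47.20

Var(ȳ_str) = Σₕ Wₕ²(1 − fₕ)sₕ²/nₕ with Wₕ = Nₕ/N, N = 21409.
65+: Wₕ = 0.51085992; term = 0.51085992²·(1 − 0.01261772)·1182000/138 = 2207.1273.
55–64: Wₕ = 0.23518147; term = 0.23518147²·(1 − 0.21251241)·326000/1070 = 13.270391.
35–54: Wₕ = 0.25395862; term = 0.25395862²·(1 − 0.16461284)·121300/895 = 7.302162.
Sum = 2227.6999.
SE = √(2227.6999) = 47.20.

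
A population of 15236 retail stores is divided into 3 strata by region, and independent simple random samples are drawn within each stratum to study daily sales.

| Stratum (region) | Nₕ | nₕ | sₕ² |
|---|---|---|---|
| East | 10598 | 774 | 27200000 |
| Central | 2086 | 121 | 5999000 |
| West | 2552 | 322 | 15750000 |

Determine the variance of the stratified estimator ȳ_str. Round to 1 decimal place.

Var(ȳ_str) = Σₕ Wₕ²(1 − fₕ)sₕ²/nₕ with Wₕ = Nₕ/N, N = 15236.
East: Wₕ = 0.69558939; term = 0.69558939²·(1 − 0.07303265)·27200000/774 = 15761.527.
Central: Wₕ = 0.13691258; term = 0.13691258²·(1 − 0.05800575)·5999000/121 = 875.4441.
West: Wₕ = 0.16749803; term = 0.16749803²·(1 − 0.12617555)·15750000/322 = 1199.1356.
Sum = 17836.107.

17836.1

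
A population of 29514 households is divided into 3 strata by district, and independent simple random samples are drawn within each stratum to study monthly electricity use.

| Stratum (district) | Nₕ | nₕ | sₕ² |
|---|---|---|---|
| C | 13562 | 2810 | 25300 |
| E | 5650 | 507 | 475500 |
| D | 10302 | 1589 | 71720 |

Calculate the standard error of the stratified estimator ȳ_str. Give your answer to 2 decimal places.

Var(ȳ_str) = Σₕ Wₕ²(1 − fₕ)sₕ²/nₕ with Wₕ = Nₕ/N, N = 29514.
C: Wₕ = 0.45951074; term = 0.45951074²·(1 − 0.20719658)·25300/2810 = 1.5072006.
E: Wₕ = 0.19143457; term = 0.19143457²·(1 − 0.08973451)·475500/507 = 31.286097.
D: Wₕ = 0.34905469; term = 0.34905469²·(1 − 0.15424189)·71720/1589 = 4.6510338.
Sum = 37.444331.
SE = √(37.444331) = 6.12.

6.12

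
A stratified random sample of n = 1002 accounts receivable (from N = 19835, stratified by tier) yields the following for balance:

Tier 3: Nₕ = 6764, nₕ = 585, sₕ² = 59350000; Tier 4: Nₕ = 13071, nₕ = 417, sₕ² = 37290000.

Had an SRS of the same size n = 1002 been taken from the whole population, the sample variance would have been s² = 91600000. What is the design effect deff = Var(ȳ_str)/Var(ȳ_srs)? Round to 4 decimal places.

Var(ȳ_str) = Σ Wₕ²(1−fₕ)sₕ²/nₕ with Wₕ = Nₕ/19835:
  Tier 3: (6764/19835)²·(1−585/6764)·59350000/585 = 10777.604
  Tier 4: (13071/19835)²·(1−417/13071)·37290000/417 = 37594.868
  → Var(ȳ_str) = 48372.472.
Var(ȳ_srs) = (1 − 1002/19835)·91600000/1002 = 86799.066.
deff = 48372.472 / 86799.066 = 0.5573.

0.5573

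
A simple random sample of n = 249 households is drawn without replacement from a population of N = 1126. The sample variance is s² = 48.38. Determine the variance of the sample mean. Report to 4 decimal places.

Under SRS without replacement, Var(ȳ) = (1 − f)·s²/n with f = n/N = 249/1126 = 0.22113677.
Var(ȳ) = (1 − 0.22113677)·48.38/249 = 0.77886323·0.19429719 = 0.15133094.

0.1513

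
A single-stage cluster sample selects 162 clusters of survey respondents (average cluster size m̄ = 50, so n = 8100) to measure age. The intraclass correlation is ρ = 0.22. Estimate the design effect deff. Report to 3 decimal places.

deff = 1 + (50 − 1)·0.22 = 1 + 10.78 = 11.78.

11.780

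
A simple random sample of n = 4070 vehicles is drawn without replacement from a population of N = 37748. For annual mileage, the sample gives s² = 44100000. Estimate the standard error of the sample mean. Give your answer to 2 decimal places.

98.32

Under SRS without replacement, Var(ȳ) = (1 − f)·s²/n with f = n/N = 4070/37748 = 0.10782028.
Var(ȳ) = (1 − 0.10782028)·44100000/4070 = 0.89217972·10835.381 = 9667.107.
SE(ȳ) = √(9667.107) = 98.32.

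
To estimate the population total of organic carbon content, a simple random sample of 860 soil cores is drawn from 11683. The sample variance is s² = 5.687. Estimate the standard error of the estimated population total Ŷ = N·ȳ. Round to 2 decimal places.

Var(Ŷ) = N²·Var(ȳ) = N²·(1 − n/N)·s²/n.
f = 860/11683 = 0.07361123; Var(ȳ) = 0.92638877·5.687/860 = 0.006126015.
Var(Ŷ) = 11683² · 0.006126015 = 836155.04.
SE(Ŷ) = √(836155.04) = 914.42.

914.42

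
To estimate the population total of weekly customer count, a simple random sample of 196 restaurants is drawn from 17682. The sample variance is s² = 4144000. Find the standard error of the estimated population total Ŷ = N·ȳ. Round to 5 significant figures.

Var(Ŷ) = N²·Var(ȳ) = N²·(1 − n/N)·s²/n.
f = 196/17682 = 0.01108472; Var(ȳ) = 0.98891528·4144000/196 = 20908.495.
Var(Ŷ) = 17682² · 20908.495 = 6.5371063 × 10^12.
SE(Ŷ) = √(6.5371063 × 10^12) = 2.5568 × 10^6.

2.5568 × 10^6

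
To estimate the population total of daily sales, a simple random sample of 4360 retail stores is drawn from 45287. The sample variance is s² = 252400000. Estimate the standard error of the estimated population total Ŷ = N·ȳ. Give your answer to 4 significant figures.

Var(Ŷ) = N²·Var(ȳ) = N²·(1 − n/N)·s²/n.
f = 4360/45287 = 0.09627487; Var(ȳ) = 0.90372513·252400000/4360 = 52316.565.
Var(Ŷ) = 45287² · 52316.565 = 1.0729669 × 10^14.
SE(Ŷ) = √(1.0729669 × 10^14) = 1.036 × 10^7.

1.036 × 10^7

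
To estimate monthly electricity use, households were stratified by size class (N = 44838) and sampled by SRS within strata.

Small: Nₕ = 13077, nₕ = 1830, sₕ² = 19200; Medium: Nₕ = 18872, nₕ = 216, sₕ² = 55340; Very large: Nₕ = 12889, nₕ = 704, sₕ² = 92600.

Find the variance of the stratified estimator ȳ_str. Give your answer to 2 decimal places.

55.91

Var(ȳ_str) = Σₕ Wₕ²(1 − fₕ)sₕ²/nₕ with Wₕ = Nₕ/N, N = 44838.
Small: Wₕ = 0.29164994; term = 0.29164994²·(1 − 0.13994035)·19200/1830 = 0.76754261.
Medium: Wₕ = 0.42089299; term = 0.42089299²·(1 − 0.01144553)·55340/216 = 44.867245.
Very large: Wₕ = 0.28745707; term = 0.28745707²·(1 − 0.05462022)·92600/704 = 10.275208.
Sum = 55.909996.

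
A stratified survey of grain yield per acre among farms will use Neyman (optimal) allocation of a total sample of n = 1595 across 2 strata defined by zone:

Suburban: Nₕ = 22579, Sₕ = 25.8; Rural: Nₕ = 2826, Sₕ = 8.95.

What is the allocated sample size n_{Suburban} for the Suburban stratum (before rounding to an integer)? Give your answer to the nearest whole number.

Neyman allocation: nₕ = n·NₕSₕ / Σⱼ NⱼSⱼ.
Σ NⱼSⱼ = 22579·25.8 + 2826·8.95 = 607830.9.
n_{Suburban} = 1595·22579·25.8 / 607830.9 = 1529.

1529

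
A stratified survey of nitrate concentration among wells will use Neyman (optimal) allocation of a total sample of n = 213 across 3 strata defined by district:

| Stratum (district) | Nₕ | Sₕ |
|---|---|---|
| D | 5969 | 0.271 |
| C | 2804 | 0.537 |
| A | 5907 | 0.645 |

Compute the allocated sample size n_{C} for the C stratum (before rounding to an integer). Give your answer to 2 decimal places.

46.26

Neyman allocation: nₕ = n·NₕSₕ / Σⱼ NⱼSⱼ.
Σ NⱼSⱼ = 5969·0.271 + 2804·0.537 + 5907·0.645 = 6933.362.
n_{C} = 213·2804·0.537 / 6933.362 = 46.26.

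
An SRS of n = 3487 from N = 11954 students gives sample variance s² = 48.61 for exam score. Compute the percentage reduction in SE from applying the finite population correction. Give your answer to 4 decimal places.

f = n/N = 3487/11954 = 0.29170152.
SE_no-fpc = √(s²/n) = 0.11806926; SE_fpc = √((1−f)s²/n) = 0.099367644.
Ratio = √(1−f) = 0.84160470. Reduction = 100·(1 − 0.84160470) = 15.8395%.

15.8395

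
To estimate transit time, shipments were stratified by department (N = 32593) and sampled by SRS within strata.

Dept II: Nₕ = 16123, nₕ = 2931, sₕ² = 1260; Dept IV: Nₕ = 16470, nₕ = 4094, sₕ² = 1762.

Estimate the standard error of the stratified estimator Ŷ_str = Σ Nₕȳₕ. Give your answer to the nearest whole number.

13385

Var(Ŷ_str) = Σₕ Nₕ²(1 − fₕ)sₕ²/nₕ.
Dept II: 16123²·(1 − 2931/16123)·1260/2931 = 9.1434738 × 10^7.
Dept IV: 16470²·(1 − 4094/16470)·1762/4094 = 8.7726735 × 10^7.
Sum = 1.7916147 × 10^8.
SE = √(1.7916147 × 10^8) = 13385.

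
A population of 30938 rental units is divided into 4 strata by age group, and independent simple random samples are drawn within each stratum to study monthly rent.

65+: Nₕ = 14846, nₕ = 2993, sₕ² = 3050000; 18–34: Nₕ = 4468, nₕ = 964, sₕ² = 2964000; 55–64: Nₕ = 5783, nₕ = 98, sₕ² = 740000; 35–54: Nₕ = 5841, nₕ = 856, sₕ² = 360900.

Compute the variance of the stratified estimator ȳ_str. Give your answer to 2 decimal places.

Var(ȳ_str) = Σₕ Wₕ²(1 − fₕ)sₕ²/nₕ with Wₕ = Nₕ/N, N = 30938.
65+: Wₕ = 0.47986295; term = 0.47986295²·(1 − 0.20160313)·3050000/2993 = 187.34685.
18–34: Wₕ = 0.14441787; term = 0.14441787²·(1 − 0.21575649)·2964000/964 = 50.291427.
55–64: Wₕ = 0.18692223; term = 0.18692223²·(1 − 0.01694622)·740000/98 = 259.3611.
35–54: Wₕ = 0.18879695; term = 0.18879695²·(1 − 0.14655025)·360900/856 = 12.825698.
Sum = 509.82508.

509.83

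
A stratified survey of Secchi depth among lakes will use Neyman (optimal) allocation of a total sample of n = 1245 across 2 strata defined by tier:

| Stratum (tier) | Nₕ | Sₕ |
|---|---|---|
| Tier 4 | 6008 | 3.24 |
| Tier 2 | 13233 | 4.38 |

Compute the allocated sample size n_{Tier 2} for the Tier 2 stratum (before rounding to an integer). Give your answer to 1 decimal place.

Neyman allocation: nₕ = n·NₕSₕ / Σⱼ NⱼSⱼ.
Σ NⱼSⱼ = 6008·3.24 + 13233·4.38 = 77426.46.
n_{Tier 2} = 1245·13233·4.38 / 77426.46 = 932.0.

932.0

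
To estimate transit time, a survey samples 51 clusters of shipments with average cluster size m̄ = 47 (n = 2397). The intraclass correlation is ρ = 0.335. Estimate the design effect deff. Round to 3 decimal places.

deff = 1 + (47 − 1)·0.335 = 1 + 15.41 = 16.41.

16.410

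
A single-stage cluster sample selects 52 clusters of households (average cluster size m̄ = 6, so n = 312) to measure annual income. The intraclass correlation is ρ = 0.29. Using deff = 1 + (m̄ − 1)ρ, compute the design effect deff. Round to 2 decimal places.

deff = 1 + (6 − 1)·0.29 = 1 + 1.45 = 2.45.

2.45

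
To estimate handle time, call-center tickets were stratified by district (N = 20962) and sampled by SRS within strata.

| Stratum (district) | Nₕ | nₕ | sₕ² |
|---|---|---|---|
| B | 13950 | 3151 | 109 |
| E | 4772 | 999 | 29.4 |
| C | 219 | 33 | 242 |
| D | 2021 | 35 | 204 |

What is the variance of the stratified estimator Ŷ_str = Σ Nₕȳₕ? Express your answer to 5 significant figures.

Var(Ŷ_str) = Σₕ Nₕ²(1 − fₕ)sₕ²/nₕ.
B: 13950²·(1 − 3151/13950)·109/3151 = 5.2111772 × 10^6.
E: 4772²·(1 − 999/4772)·29.4/999 = 529869.7.
C: 219²·(1 − 33/219)·242/33 = 298716.
D: 2021²·(1 − 35/2021)·204/35 = 2.3394172 × 10^7.
Sum = 2.9433935 × 10^7.

2.9434 × 10^7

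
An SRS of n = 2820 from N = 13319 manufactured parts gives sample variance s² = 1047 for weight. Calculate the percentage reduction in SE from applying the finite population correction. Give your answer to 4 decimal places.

11.2153

f = n/N = 2820/13319 = 0.21172761.
SE_no-fpc = √(s²/n) = 0.6093247; SE_fpc = √((1−f)s²/n) = 0.54098714.
Ratio = √(1−f) = 0.88784705. Reduction = 100·(1 − 0.88784705) = 11.2153%.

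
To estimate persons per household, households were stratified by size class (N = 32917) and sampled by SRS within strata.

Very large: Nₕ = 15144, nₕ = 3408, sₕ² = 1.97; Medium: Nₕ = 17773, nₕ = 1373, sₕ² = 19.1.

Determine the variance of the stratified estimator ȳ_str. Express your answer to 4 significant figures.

0.003837

Var(ȳ_str) = Σₕ Wₕ²(1 − fₕ)sₕ²/nₕ with Wₕ = Nₕ/N, N = 32917.
Very large: Wₕ = 0.46006623; term = 0.46006623²·(1 − 0.22503962)·1.97/3408 = 9.4817139 × 10^-5.
Medium: Wₕ = 0.53993377; term = 0.53993377²·(1 − 0.07725201)·19.1/1373 = 0.0037421994.
Sum = 0.0038370165.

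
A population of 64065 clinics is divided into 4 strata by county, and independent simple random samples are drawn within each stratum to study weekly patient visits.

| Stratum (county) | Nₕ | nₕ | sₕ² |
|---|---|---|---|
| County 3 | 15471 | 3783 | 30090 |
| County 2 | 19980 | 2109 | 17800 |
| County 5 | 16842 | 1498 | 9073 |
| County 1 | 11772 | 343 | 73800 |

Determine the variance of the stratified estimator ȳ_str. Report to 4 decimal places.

Var(ȳ_str) = Σₕ Wₕ²(1 − fₕ)sₕ²/nₕ with Wₕ = Nₕ/N, N = 64065.
County 3: Wₕ = 0.24148911; term = 0.24148911²·(1 − 0.24452201)·30090/3783 = 0.35043121.
County 2: Wₕ = 0.31187076; term = 0.31187076²·(1 − 0.10555556)·17800/2109 = 0.73425363.
County 5: Wₕ = 0.26288925; term = 0.26288925²·(1 − 0.08894431)·9073/1498 = 0.38135521.
County 1: Wₕ = 0.18375088; term = 0.18375088²·(1 − 0.02913694)·73800/343 = 7.0530842.
Sum = 8.5191243.

8.5191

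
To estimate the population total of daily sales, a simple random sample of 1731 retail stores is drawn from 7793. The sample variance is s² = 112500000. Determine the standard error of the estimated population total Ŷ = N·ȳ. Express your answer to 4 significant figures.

Var(Ŷ) = N²·Var(ȳ) = N²·(1 − n/N)·s²/n.
f = 1731/7793 = 0.22212242; Var(ȳ) = 0.77787758·112500000/1731 = 50555.302.
Var(Ŷ) = 7793² · 50555.302 = 3.0702664 × 10^12.
SE(Ŷ) = √(3.0702664 × 10^12) = 1.752 × 10^6.

1.752 × 10^6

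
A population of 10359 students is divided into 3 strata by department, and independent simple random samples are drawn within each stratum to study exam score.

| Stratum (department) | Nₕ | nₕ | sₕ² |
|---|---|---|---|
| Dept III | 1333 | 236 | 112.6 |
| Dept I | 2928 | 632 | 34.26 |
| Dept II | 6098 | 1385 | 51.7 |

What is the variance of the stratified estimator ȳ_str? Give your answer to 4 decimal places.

Var(ȳ_str) = Σₕ Wₕ²(1 − fₕ)sₕ²/nₕ with Wₕ = Nₕ/N, N = 10359.
Dept III: Wₕ = 0.12868037; term = 0.12868037²·(1 − 0.17704426)·112.6/236 = 0.0065017086.
Dept I: Wₕ = 0.28265277; term = 0.28265277²·(1 − 0.21584699)·34.26/632 = 0.0033960773.
Dept II: Wₕ = 0.58866686; term = 0.58866686²·(1 − 0.22712365)·51.7/1385 = 0.0099974666.
Sum = 0.019895253.

0.0199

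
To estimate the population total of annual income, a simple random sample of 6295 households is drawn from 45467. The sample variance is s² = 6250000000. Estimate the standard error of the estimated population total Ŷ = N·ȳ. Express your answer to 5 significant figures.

Var(Ŷ) = N²·Var(ȳ) = N²·(1 − n/N)·s²/n.
f = 6295/45467 = 0.13845206; Var(ȳ) = 0.86154794·6250000000/6295 = 855389.13.
Var(Ŷ) = 45467² · 855389.13 = 1.7683015 × 10^15.
SE(Ŷ) = √(1.7683015 × 10^15) = 4.2051 × 10^7.

4.2051 × 10^7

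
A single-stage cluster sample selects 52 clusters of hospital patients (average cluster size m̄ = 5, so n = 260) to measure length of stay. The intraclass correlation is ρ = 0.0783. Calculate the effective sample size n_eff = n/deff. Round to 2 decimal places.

197.99

deff = 1 + (5 − 1)·0.0783 = 1 + 0.3132 = 1.3132.
n_eff = 260 / 1.3132 = 197.99.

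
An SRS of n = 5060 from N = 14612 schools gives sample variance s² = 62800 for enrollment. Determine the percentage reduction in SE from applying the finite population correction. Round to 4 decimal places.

f = n/N = 5060/14612 = 0.34629072.
SE_no-fpc = √(s²/n) = 3.5229345; SE_fpc = √((1−f)s²/n) = 2.8483732.
Ratio = √(1−f) = 0.80852290. Reduction = 100·(1 − 0.80852290) = 19.1477%.

19.1477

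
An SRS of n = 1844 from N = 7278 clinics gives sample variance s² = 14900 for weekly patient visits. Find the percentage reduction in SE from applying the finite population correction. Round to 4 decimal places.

f = n/N = 1844/7278 = 0.25336631.
SE_no-fpc = √(s²/n) = 2.8425799; SE_fpc = √((1−f)s²/n) = 2.4562155.
Ratio = √(1−f) = 0.86407968. Reduction = 100·(1 − 0.86407968) = 13.5920%.

13.5920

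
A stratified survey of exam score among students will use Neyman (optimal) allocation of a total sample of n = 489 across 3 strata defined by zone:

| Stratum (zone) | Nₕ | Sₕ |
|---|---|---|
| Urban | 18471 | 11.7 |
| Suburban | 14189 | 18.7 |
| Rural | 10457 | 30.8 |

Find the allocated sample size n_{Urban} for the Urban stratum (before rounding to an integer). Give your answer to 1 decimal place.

131.5

Neyman allocation: nₕ = n·NₕSₕ / Σⱼ NⱼSⱼ.
Σ NⱼSⱼ = 18471·11.7 + 14189·18.7 + 10457·30.8 = 803520.6.
n_{Urban} = 489·18471·11.7 / 803520.6 = 131.5.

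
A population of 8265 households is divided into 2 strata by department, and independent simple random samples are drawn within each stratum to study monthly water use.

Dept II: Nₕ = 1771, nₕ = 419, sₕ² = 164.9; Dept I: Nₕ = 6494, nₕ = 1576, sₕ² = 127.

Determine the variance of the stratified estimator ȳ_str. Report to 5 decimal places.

0.05147

Var(ȳ_str) = Σₕ Wₕ²(1 − fₕ)sₕ²/nₕ with Wₕ = Nₕ/N, N = 8265.
Dept II: Wₕ = 0.21427707; term = 0.21427707²·(1 − 0.23658950)·164.9/419 = 0.013794824.
Dept I: Wₕ = 0.78572293; term = 0.78572293²·(1 − 0.24268556)·127/1576 = 0.03767581.
Sum = 0.051470634.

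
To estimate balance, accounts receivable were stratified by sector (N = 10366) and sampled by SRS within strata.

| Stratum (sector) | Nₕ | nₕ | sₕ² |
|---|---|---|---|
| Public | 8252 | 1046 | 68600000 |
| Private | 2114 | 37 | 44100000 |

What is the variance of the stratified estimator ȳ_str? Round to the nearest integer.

84996

Var(ȳ_str) = Σₕ Wₕ²(1 − fₕ)sₕ²/nₕ with Wₕ = Nₕ/N, N = 10366.
Public: Wₕ = 0.79606406; term = 0.79606406²·(1 − 0.12675715)·68600000/1046 = 36293.053.
Private: Wₕ = 0.20393594; term = 0.20393594²·(1 − 0.01750237)·44100000/37 = 48703.025.
Sum = 84996.078.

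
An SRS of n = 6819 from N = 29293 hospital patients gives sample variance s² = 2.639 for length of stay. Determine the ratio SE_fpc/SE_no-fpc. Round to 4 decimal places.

0.8759

f = n/N = 6819/29293 = 0.23278599.
SE_no-fpc = √(s²/n) = 0.019672491; SE_fpc = √((1−f)s²/n) = 0.017231283.
Ratio = √(1−f) = 0.87590754.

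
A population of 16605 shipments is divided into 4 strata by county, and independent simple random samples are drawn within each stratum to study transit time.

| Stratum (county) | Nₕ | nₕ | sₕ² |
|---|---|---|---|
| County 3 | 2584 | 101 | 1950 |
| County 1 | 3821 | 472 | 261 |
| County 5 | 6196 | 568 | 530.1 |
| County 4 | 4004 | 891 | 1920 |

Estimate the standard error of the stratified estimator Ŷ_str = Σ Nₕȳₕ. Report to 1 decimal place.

13796.9

Var(Ŷ_str) = Σₕ Nₕ²(1 − fₕ)sₕ²/nₕ.
County 3: 2584²·(1 − 101/2584)·1950/101 = 1.2387466 × 10^8.
County 1: 3821²·(1 − 472/3821)·261/472 = 7.0760468 × 10^6.
County 5: 6196²·(1 − 568/6196)·530.1/568 = 3.2544302 × 10^7.
County 4: 4004²·(1 − 891/4004)·1920/891 = 2.6859425 × 10^7.
Sum = 1.9035443 × 10^8.
SE = √(1.9035443 × 10^8) = 13796.9.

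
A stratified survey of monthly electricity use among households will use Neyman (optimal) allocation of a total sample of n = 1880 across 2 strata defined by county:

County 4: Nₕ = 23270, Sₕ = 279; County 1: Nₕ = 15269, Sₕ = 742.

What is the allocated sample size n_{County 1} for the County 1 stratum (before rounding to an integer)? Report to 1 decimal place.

1195.1

Neyman allocation: nₕ = n·NₕSₕ / Σⱼ NⱼSⱼ.
Σ NⱼSⱼ = 23270·279 + 15269·742 = 1.7821928 × 10^7.
n_{County 1} = 1880·15269·742 / (1.7821928 × 10^7) = 1195.1.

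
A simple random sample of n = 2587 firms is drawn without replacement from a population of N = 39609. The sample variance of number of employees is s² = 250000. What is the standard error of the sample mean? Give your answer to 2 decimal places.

Under SRS without replacement, Var(ȳ) = (1 − f)·s²/n with f = n/N = 2587/39609 = 0.06531344.
Var(ȳ) = (1 − 0.06531344)·250000/2587 = 0.93468656·96.637031 = 90.325334.
SE(ȳ) = √(90.325334) = 9.50.

9.50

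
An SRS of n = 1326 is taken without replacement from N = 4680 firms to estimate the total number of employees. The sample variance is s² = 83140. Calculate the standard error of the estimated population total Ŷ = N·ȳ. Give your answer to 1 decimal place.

Var(Ŷ) = N²·Var(ȳ) = N²·(1 − n/N)·s²/n.
f = 1326/4680 = 0.28333333; Var(ȳ) = 0.71666667·83140/1326 = 44.934892.
Var(Ŷ) = 4680² · 44.934892 = 9.8418198 × 10^8.
SE(Ŷ) = √(9.8418198 × 10^8) = 31371.7.

31371.7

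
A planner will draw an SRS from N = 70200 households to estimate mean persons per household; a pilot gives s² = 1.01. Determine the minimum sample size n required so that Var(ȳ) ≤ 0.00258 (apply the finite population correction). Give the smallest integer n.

Without fpc, n₀ = s²/D = 1.01/0.00258 = 391.4729.
With fpc, (1 − n/N)·s²/n ≤ D requires n ≥ n₀/(1 + n₀/N) = 391.4729/(1 + 391.4729/70200) = 389.3019.
Rounding up, n = 390.

390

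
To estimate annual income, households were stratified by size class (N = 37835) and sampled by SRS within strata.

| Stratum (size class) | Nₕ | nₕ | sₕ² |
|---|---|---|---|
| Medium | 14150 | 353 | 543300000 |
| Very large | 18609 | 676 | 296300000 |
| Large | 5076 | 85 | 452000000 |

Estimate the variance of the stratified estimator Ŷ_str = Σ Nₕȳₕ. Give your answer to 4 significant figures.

Var(Ŷ_str) = Σₕ Nₕ²(1 − fₕ)sₕ²/nₕ.
Medium: 14150²·(1 − 353/14150)·543300000/353 = 3.0047345 × 10^14.
Very large: 18609²·(1 − 676/18609)·296300000/676 = 1.4627191 × 10^14.
Large: 5076²·(1 − 85/5076)·452000000/85 = 1.3471895 × 10^14.
Sum = 5.8146431 × 10^14.

5.815 × 10^14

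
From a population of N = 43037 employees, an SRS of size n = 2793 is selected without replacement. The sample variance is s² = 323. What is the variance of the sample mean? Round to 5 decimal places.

Under SRS without replacement, Var(ȳ) = (1 − f)·s²/n with f = n/N = 2793/43037 = 0.06489765.
Var(ȳ) = (1 − 0.06489765)·323/2793 = 0.93510235·0.11564626 = 0.10814109.

0.10814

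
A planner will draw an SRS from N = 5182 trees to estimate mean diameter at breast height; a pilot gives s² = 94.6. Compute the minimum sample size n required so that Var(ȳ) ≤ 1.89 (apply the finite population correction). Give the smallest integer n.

Without fpc, n₀ = s²/D = 94.6/1.89 = 50.0529.
With fpc, (1 − n/N)·s²/n ≤ D requires n ≥ n₀/(1 + n₀/N) = 50.0529/(1 + 50.0529/5182) = 49.5741.
Rounding up, n = 50.

50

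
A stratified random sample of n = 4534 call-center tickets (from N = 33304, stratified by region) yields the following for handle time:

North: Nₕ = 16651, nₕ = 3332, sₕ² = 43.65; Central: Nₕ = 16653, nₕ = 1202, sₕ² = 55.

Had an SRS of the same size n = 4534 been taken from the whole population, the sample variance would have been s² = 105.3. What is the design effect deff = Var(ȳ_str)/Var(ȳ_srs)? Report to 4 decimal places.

Var(ȳ_str) = Σ Wₕ²(1−fₕ)sₕ²/nₕ with Wₕ = Nₕ/33304:
  North: (16651/33304)²·(1−3332/16651)·43.65/3332 = 0.0026193793
  Central: (16653/33304)²·(1−1202/16653)·55/1202 = 0.010614866
  → Var(ȳ_str) = 0.013234245.
Var(ȳ_srs) = (1 − 4534/33304)·105.3/4534 = 0.020062743.
deff = 0.013234245 / 0.020062743 = 0.6596.

0.6596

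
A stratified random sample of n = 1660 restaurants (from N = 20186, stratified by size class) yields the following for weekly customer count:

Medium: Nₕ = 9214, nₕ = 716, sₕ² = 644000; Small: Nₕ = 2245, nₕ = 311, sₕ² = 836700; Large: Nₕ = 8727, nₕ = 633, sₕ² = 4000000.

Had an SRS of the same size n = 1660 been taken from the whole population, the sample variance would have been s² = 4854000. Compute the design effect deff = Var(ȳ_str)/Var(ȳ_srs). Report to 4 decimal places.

Var(ȳ_str) = Σ Wₕ²(1−fₕ)sₕ²/nₕ with Wₕ = Nₕ/20186:
  Medium: (9214/20186)²·(1−716/9214)·644000/716 = 172.83721
  Small: (2245/20186)²·(1−311/2245)·836700/311 = 28.666961
  Large: (8727/20186)²·(1−633/8727)·4000000/633 = 1095.4282
  → Var(ȳ_str) = 1296.9324.
Var(ȳ_srs) = (1 − 1660/20186)·4854000/1660 = 2683.6327.
deff = 1296.9324 / 2683.6327 = 0.4833.

0.4833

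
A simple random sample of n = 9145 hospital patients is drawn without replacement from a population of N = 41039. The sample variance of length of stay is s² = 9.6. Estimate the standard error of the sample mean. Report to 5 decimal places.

Under SRS without replacement, Var(ȳ) = (1 − f)·s²/n with f = n/N = 9145/41039 = 0.22283681.
Var(ȳ) = (1 − 0.22283681)·9.6/9145 = 0.77716319·0.001049754 = 8.1583014 × 10^-4.
SE(ȳ) = √(8.1583014 × 10^-4) = 0.02856.

0.02856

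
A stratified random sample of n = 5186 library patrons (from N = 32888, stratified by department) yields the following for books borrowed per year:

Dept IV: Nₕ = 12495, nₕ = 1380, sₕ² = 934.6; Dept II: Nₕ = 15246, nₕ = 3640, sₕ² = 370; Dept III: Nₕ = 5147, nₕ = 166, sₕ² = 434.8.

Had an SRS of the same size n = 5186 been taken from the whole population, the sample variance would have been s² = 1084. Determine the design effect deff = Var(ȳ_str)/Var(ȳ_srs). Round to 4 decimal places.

Var(ȳ_str) = Σ Wₕ²(1−fₕ)sₕ²/nₕ with Wₕ = Nₕ/32888:
  Dept IV: (12495/32888)²·(1−1380/12495)·934.6/1380 = 0.086959591
  Dept II: (15246/32888)²·(1−3640/15246)·370/3640 = 0.016628914
  Dept III: (5147/32888)²·(1−166/5147)·434.8/166 = 0.062083648
  → Var(ȳ_str) = 0.16567215.
Var(ȳ_srs) = (1 − 5186/32888)·1084/5186 = 0.17606395.
deff = 0.16567215 / 0.17606395 = 0.9410.

0.9410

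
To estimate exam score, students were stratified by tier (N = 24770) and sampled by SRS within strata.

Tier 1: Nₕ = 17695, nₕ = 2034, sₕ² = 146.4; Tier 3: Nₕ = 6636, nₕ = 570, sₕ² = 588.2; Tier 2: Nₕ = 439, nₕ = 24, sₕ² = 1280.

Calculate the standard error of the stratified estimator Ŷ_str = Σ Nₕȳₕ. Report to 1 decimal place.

8438.1

Var(Ŷ_str) = Σₕ Nₕ²(1 − fₕ)sₕ²/nₕ.
Tier 1: 17695²·(1 − 2034/17695)·146.4/2034 = 1.9946201 × 10^7.
Tier 3: 6636²·(1 − 570/6636)·588.2/570 = 4.1539278 × 10^7.
Tier 2: 439²·(1 − 24/439)·1280/24 = 9.7165333 × 10^6.
Sum = 7.1202012 × 10^7.
SE = √(7.1202012 × 10^7) = 8438.1.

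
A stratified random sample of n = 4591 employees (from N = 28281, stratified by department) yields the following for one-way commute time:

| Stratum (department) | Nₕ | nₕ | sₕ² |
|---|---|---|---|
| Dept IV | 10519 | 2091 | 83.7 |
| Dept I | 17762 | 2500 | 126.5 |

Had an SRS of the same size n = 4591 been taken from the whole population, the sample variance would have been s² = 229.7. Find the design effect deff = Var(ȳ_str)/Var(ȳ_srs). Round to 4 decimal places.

Var(ȳ_str) = Σ Wₕ²(1−fₕ)sₕ²/nₕ with Wₕ = Nₕ/28281:
  Dept IV: (10519/28281)²·(1−2091/10519)·83.7/2091 = 0.0044369127
  Dept I: (17762/28281)²·(1−2500/17762)·126.5/2500 = 0.017150007
  → Var(ȳ_str) = 0.02158692.
Var(ȳ_srs) = (1 − 4591/28281)·229.7/4591 = 0.041910612.
deff = 0.02158692 / 0.041910612 = 0.5151.

0.5151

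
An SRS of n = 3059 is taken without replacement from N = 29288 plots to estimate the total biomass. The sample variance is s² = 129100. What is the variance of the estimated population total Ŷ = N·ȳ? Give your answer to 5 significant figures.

3.2420 × 10^10

Var(Ŷ) = N²·Var(ȳ) = N²·(1 − n/N)·s²/n.
f = 3059/29288 = 0.10444551; Var(ȳ) = 0.89555449·129100/3059 = 37.795386.
Var(Ŷ) = 29288² · 37.795386 = 3.2420389 × 10^10.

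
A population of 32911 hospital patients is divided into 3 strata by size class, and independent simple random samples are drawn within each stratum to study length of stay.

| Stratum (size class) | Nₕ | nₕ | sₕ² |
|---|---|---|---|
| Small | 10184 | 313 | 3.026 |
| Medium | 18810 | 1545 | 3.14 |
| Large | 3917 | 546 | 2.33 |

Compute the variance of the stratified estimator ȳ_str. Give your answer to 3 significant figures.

Var(ȳ_str) = Σₕ Wₕ²(1 − fₕ)sₕ²/nₕ with Wₕ = Nₕ/N, N = 32911.
Small: Wₕ = 0.30944061; term = 0.30944061²·(1 − 0.03073449)·3.026/313 = 8.9726757 × 10^-4.
Medium: Wₕ = 0.57154143; term = 0.57154143²·(1 − 0.08213716)·3.14/1545 = 6.0936062 × 10^-4.
Large: Wₕ = 0.11901796; term = 0.11901796²·(1 − 0.13939239)·2.33/546 = 5.2022767 × 10^-5.
Sum = 0.001558651.

0.00156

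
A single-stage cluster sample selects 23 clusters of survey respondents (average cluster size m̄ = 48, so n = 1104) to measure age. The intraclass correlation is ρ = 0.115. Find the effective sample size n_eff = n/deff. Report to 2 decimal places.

deff = 1 + (48 − 1)·0.115 = 1 + 5.405 = 6.405.
n_eff = 1104 / 6.405 = 172.37.

172.37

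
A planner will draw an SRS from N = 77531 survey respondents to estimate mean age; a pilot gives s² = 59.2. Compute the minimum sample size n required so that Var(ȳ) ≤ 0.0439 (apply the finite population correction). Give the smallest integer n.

1326

Without fpc, n₀ = s²/D = 59.2/0.0439 = 1348.5194.
With fpc, (1 − n/N)·s²/n ≤ D requires n ≥ n₀/(1 + n₀/N) = 1348.5194/(1 + 1348.5194/77531) = 1325.4652.
Rounding up, n = 1326.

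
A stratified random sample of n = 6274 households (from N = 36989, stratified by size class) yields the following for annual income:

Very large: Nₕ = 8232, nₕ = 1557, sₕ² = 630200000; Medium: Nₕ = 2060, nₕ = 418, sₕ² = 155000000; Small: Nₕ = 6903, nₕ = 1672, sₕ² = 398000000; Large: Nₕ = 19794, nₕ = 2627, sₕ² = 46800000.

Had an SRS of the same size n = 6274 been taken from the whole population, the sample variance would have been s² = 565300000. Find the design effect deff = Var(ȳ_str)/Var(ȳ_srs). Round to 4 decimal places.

Var(ȳ_str) = Σ Wₕ²(1−fₕ)sₕ²/nₕ with Wₕ = Nₕ/36989:
  Very large: (8232/36989)²·(1−1557/8232)·630200000/1557 = 16255.534
  Medium: (2060/36989)²·(1−418/2060)·155000000/418 = 916.74935
  Small: (6903/36989)²·(1−1672/6903)·398000000/1672 = 6282.3801
  Large: (19794/36989)²·(1−2627/19794)·46800000/2627 = 4424.5446
  → Var(ȳ_str) = 27879.208.
Var(ȳ_srs) = (1 − 6274/36989)·565300000/6274 = 74819.086.
deff = 27879.208 / 74819.086 = 0.3726.

0.3726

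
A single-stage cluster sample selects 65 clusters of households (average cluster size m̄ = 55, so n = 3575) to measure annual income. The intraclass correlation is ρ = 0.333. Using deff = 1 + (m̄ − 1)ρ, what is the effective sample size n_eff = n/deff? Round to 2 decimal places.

deff = 1 + (55 − 1)·0.333 = 1 + 17.982 = 18.982.
n_eff = 3575 / 18.982 = 188.34.

188.34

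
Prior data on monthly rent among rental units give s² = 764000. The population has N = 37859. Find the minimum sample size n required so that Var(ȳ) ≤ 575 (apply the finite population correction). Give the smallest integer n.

1284

Without fpc, n₀ = s²/D = 764000/575 = 1328.6957.
With fpc, (1 − n/N)·s²/n ≤ D requires n ≥ n₀/(1 + n₀/N) = 1328.6957/(1 + 1328.6957/37859) = 1283.6450.
Rounding up, n = 1284.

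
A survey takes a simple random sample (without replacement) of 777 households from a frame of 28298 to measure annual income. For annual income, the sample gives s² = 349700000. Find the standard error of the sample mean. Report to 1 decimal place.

Under SRS without replacement, Var(ȳ) = (1 − f)·s²/n with f = n/N = 777/28298 = 0.02745777.
Var(ȳ) = (1 − 0.02745777)·349700000/777 = 0.97254223·450064.35 = 437706.59.
SE(ȳ) = √(437706.59) = 661.6.

661.6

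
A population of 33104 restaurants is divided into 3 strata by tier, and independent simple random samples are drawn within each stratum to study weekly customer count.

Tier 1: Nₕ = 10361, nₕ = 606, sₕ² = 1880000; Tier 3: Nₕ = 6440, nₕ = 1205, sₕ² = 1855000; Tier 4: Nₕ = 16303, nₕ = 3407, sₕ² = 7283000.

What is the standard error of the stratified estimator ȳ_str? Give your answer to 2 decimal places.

Var(ȳ_str) = Σₕ Wₕ²(1 − fₕ)sₕ²/nₕ with Wₕ = Nₕ/N, N = 33104.
Tier 1: Wₕ = 0.31298333; term = 0.31298333²·(1 − 0.05848856)·1880000/606 = 286.1233.
Tier 3: Wₕ = 0.19453842; term = 0.19453842²·(1 − 0.18711180)·1855000/1205 = 47.358558.
Tier 4: Wₕ = 0.49247825; term = 0.49247825²·(1 − 0.20897994)·7283000/3407 = 410.10946.
Sum = 743.59132.
SE = √(743.59132) = 27.27.

27.27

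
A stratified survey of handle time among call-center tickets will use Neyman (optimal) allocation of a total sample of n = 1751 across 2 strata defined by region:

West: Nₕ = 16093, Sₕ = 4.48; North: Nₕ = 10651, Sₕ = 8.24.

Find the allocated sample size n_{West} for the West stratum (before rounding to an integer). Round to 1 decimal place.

789.7

Neyman allocation: nₕ = n·NₕSₕ / Σⱼ NⱼSⱼ.
Σ NⱼSⱼ = 16093·4.48 + 10651·8.24 = 159860.88.
n_{West} = 1751·16093·4.48 / 159860.88 = 789.7.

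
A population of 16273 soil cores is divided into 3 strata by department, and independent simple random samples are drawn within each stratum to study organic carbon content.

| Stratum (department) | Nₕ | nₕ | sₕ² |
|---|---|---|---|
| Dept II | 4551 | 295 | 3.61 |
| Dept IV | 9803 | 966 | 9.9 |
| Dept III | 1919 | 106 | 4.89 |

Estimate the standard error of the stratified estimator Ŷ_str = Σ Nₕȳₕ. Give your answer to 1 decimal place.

1133.7

Var(Ŷ_str) = Σₕ Nₕ²(1 − fₕ)sₕ²/nₕ.
Dept II: 4551²·(1 − 295/4551)·3.61/295 = 237024.72.
Dept IV: 9803²·(1 − 966/9803)·9.9/966 = 887813.87.
Dept III: 1919²·(1 − 106/1919)·4.89/106 = 160500.27.
Sum = 1.2853389 × 10^6.
SE = √(1.2853389 × 10^6) = 1133.7.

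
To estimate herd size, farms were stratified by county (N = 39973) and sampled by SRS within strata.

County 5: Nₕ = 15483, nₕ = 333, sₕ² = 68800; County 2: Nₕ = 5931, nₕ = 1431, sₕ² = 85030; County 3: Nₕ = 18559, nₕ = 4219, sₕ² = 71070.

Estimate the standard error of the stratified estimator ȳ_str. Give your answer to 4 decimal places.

5.8420

Var(ȳ_str) = Σₕ Wₕ²(1 − fₕ)sₕ²/nₕ with Wₕ = Nₕ/N, N = 39973.
County 5: Wₕ = 0.38733645; term = 0.38733645²·(1 − 0.02150746)·68800/333 = 30.330423.
County 2: Wₕ = 0.14837515; term = 0.14837515²·(1 − 0.24127466)·85030/1431 = 0.99252052.
County 3: Wₕ = 0.46428839; term = 0.46428839²·(1 − 0.22732906)·71070/4219 = 2.8057374.
Sum = 34.128681.
SE = √(34.128681) = 5.8420.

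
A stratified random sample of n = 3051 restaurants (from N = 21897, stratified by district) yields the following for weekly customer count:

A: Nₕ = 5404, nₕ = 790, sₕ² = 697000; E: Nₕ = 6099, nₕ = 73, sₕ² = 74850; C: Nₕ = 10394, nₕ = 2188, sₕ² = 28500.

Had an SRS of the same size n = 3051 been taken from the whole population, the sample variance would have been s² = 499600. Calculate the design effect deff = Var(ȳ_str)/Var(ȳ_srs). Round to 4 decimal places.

Var(ȳ_str) = Σ Wₕ²(1−fₕ)sₕ²/nₕ with Wₕ = Nₕ/21897:
  A: (5404/21897)²·(1−790/5404)·697000/790 = 45.880631
  E: (6099/21897)²·(1−73/6099)·74850/73 = 78.593652
  C: (10394/21897)²·(1−2188/10394)·28500/2188 = 2.317088
  → Var(ȳ_str) = 126.79137.
Var(ȳ_srs) = (1 − 3051/21897)·499600/3051 = 140.93368.
deff = 126.79137 / 140.93368 = 0.8997.

0.8997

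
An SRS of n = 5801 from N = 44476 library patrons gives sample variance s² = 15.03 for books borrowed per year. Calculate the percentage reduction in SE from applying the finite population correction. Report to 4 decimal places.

6.7493

f = n/N = 5801/44476 = 0.13042989.
SE_no-fpc = √(s²/n) = 0.050901204; SE_fpc = √((1−f)s²/n) = 0.047465751.
Ratio = √(1−f) = 0.93250743. Reduction = 100·(1 − 0.93250743) = 6.7493%.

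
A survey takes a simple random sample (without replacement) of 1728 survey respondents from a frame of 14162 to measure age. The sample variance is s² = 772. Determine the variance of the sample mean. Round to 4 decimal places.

0.3922

Under SRS without replacement, Var(ȳ) = (1 − f)·s²/n with f = n/N = 1728/14162 = 0.12201666.
Var(ȳ) = (1 − 0.12201666)·772/1728 = 0.87798334·0.44675926 = 0.39224718.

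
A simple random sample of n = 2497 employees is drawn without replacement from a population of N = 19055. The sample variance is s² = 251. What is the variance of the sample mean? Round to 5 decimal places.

Under SRS without replacement, Var(ȳ) = (1 − f)·s²/n with f = n/N = 2497/19055 = 0.13104172.
Var(ȳ) = (1 − 0.13104172)·251/2497 = 0.86895828·0.10052062 = 0.087348229.

0.08735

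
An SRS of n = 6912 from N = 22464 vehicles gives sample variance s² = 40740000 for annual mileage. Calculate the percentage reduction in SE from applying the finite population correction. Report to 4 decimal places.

f = n/N = 6912/22464 = 0.30769231.
SE_no-fpc = √(s²/n) = 76.773024; SE_fpc = √((1−f)s²/n) = 63.879017.
Ratio = √(1−f) = 0.83205029. Reduction = 100·(1 − 0.83205029) = 16.7950%.

16.7950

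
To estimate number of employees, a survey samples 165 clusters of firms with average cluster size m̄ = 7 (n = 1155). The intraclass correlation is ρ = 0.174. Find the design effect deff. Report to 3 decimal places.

deff = 1 + (7 − 1)·0.174 = 1 + 1.044 = 2.044.

2.044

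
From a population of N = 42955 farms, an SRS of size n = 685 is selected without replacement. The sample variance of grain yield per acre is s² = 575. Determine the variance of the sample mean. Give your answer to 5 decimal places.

Under SRS without replacement, Var(ȳ) = (1 − f)·s²/n with f = n/N = 685/42955 = 0.01594692.
Var(ȳ) = (1 − 0.01594692)·575/685 = 0.98405308·0.83941606 = 0.82602996.

0.82603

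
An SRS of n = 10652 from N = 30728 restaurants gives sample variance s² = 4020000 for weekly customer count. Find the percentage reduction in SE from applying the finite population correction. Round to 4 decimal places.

f = n/N = 10652/30728 = 0.34665452.
SE_no-fpc = √(s²/n) = 19.426629; SE_fpc = √((1−f)s²/n) = 15.702503.
Ratio = √(1−f) = 0.80829789. Reduction = 100·(1 − 0.80829789) = 19.1702%.

19.1702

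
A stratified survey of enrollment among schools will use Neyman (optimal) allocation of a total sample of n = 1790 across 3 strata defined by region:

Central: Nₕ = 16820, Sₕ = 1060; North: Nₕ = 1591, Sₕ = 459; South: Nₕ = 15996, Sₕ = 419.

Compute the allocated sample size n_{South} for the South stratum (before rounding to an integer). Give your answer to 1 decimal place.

474.9

Neyman allocation: nₕ = n·NₕSₕ / Σⱼ NⱼSⱼ.
Σ NⱼSⱼ = 16820·1060 + 1591·459 + 15996·419 = 2.5261793 × 10^7.
n_{South} = 1790·15996·419 / (2.5261793 × 10^7) = 474.9.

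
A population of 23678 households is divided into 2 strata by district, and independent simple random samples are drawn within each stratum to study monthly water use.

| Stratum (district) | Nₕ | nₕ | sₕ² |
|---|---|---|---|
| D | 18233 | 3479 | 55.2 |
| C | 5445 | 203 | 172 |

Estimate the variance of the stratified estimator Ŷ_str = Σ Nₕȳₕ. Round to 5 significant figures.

2.8452 × 10^7

Var(Ŷ_str) = Σₕ Nₕ²(1 − fₕ)sₕ²/nₕ.
D: 18233²·(1 − 3479/18233)·55.2/3479 = 4.2682766 × 10^6.
C: 5445²·(1 − 203/5445)·172/203 = 2.4183954 × 10^7.
Sum = 2.8452231 × 10^7.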